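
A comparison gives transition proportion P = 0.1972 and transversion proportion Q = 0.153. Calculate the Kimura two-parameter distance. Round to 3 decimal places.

Under the Kimura two-parameter model, d = −½ ln(1 − 2P − Q) − ¼ ln(1 − 2Q).
1 − 2P − Q = 0.4526, giving −½ ln(0.4526) = 0.396373.
1 − 2Q = 0.694, giving −¼ ln(0.694) = 0.091321.
d = 0.396373 + 0.091321 = 0.487694.

0.488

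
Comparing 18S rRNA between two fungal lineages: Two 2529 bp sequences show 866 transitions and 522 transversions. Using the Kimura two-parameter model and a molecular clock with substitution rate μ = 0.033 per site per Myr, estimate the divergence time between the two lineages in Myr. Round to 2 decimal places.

18.83

P = 866/2529 ≈ 0.342428 and Q = 522/2529 ≈ 0.206406.
Under the Kimura two-parameter model, d = −½ ln(1 − 2P − Q) − ¼ ln(1 − 2Q).
1 − 2P − Q = 0.108738, giving −½ ln(0.108738) = 1.109407.
1 − 2Q = 0.587188, giving −¼ ln(0.587188) = 0.133103.
d = 1.109407 + 0.133103 = 1.242510.
Under a molecular clock d = 2μt, so t = d/(2μ) = 1.242510 / (2 × 0.033) = 18.83 Myr.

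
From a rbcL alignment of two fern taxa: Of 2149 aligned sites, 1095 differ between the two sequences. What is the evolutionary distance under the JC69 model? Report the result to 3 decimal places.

0.853

p = 1095/2149 ≈ 0.509539.
d = −(3/4) ln(1 − 4p/3) = −0.75 ln(1 − 0.679385) = −0.75 ln(0.320615)
  = −0.75 × (-1.137514) = 0.853136 substitutions/site.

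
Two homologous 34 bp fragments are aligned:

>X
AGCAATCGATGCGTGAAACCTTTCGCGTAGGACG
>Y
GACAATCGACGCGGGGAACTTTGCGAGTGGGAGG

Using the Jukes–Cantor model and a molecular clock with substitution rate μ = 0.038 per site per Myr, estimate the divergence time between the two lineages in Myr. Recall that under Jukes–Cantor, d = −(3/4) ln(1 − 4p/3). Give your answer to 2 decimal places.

4.91

The sequences differ at 10 of 34 sites (1, 2, 10, 14, 16, 20, 23, 26, 29, 33), so p = 10/34 ≈ 0.294118.
d = −(3/4) ln(1 − 4p/3) = −0.75 ln(1 − 0.392157) = −0.75 ln(0.607843)
  = −0.75 × (-0.497839) = 0.373379 substitutions/site.
Under a molecular clock d = 2μt, so t = d/(2μ) = 0.373379 / (2 × 0.038) = 4.91 Myr.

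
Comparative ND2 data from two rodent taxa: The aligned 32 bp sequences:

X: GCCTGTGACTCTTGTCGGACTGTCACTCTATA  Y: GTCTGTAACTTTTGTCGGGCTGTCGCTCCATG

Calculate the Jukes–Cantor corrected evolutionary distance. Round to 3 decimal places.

0.259

The sequences differ at 7 of 32 sites (2, 7, 11, 19, 25, 29, 32), so p = 7/32 = 0.21875.
d = −(3/4) ln(1 − 4p/3) = −0.75 ln(1 − 0.291667) = −0.75 ln(0.708333)
  = −0.75 × (-0.344841) = 0.258631 substitutions/site.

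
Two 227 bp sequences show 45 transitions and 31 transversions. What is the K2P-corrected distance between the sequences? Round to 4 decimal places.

P = 45/227 ≈ 0.198238 and Q = 31/227 ≈ 0.136564.
Under the Kimura two-parameter model, d = −½ ln(1 − 2P − Q) − ¼ ln(1 − 2Q).
1 − 2P − Q = 0.46696, giving −½ ln(0.46696) = 0.380756.
1 − 2Q = 0.726872, giving −¼ ln(0.726872) = 0.079751.
d = 0.380756 + 0.079751 = 0.460507.

0.4605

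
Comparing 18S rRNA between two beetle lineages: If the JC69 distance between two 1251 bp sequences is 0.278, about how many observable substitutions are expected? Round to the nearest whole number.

291

Invert JC69: p = (3/4)(1 − e^(−4d/3)) = 0.75 × (1 − e^(-0.370667)) = 0.75 × (1 − 0.690274) = 0.232295.
Expected differing sites = pL ≈ 0.232295 × 1251 = 290.601045 ≈ 291.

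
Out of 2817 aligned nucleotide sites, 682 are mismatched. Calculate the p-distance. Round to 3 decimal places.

p = 682/2817 = 0.242101… ≈ 0.242 (to 3 d.p.).

0.242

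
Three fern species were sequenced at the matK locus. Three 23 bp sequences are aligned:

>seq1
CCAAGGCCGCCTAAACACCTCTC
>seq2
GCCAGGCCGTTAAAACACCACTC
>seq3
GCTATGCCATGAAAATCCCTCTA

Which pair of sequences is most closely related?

seq1–seq2: 6/23 differ, p = 0.261, d = 0.321.
seq1–seq3: 10/23 differ, p = 0.435, d = 0.650.
seq2–seq3: 8/23 differ, p = 0.348, d = 0.467.
The smallest distance is between seq1 and seq2.

seq1 and seq2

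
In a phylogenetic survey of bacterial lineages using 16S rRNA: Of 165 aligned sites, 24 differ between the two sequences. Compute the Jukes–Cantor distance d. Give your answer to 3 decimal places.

0.162

p = 24/165 ≈ 0.145455.
d = −(3/4) ln(1 − 4p/3) = −0.75 ln(1 − 0.19394) = −0.75 ln(0.80606)
  = −0.75 × (-0.215597) = 0.161698 substitutions/site.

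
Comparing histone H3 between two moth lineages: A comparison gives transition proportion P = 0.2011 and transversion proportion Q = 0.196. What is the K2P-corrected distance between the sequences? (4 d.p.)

Under the Kimura two-parameter model, d = −½ ln(1 − 2P − Q) − ¼ ln(1 − 2Q).
1 − 2P − Q = 0.4018, giving −½ ln(0.4018) = 0.455900.
1 − 2Q = 0.608, giving −¼ ln(0.608) = 0.124395.
d = 0.455900 + 0.124395 = 0.580295.

0.5803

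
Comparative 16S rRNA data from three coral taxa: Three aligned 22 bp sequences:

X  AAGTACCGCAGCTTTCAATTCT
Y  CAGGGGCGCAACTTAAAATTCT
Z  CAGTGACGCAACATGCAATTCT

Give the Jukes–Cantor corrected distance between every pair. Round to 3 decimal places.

d(X,Y) = 0.414, d(X,Z) = 0.339, d(Y,Z) = 0.271

X–Y: 7/22 sites differ → p ≈ 0.318182, d = −0.75 ln(1 − 0.424243) = 0.414052 ≈ 0.414.
X–Z: 6/22 sites differ → p ≈ 0.272727, d = −0.75 ln(1 − 0.363636) = 0.338988 ≈ 0.339.
Y–Z: 5/22 sites differ → p ≈ 0.227273, d = −0.75 ln(1 − 0.303031) = 0.270761 ≈ 0.271.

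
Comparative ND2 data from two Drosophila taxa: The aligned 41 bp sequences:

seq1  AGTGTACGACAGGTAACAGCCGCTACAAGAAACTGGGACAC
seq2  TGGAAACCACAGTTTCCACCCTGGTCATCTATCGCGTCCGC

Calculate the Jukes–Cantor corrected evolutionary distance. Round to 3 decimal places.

0.943

The sequences differ at 22 of 41 sites, so p = 22/41 ≈ 0.536585.
d = −(3/4) ln(1 − 4p/3) = −0.75 ln(1 − 0.715447) = −0.75 ln(0.284553)
  = −0.75 × (-1.256836) = 0.942627 substitutions/site.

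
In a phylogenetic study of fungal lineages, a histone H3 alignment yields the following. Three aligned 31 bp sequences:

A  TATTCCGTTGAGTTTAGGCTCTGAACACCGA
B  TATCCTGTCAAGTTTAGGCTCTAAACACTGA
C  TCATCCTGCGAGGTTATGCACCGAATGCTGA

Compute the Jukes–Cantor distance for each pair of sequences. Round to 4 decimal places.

A–B: 6/31 sites differ → p ≈ 0.193548, d = −0.75 ln(1 − 0.258064) = 0.223869 ≈ 0.2239.
A–C: 12/31 sites differ → p ≈ 0.387097, d = −0.75 ln(1 − 0.516129) = 0.544453 ≈ 0.5445.
B–C: 14/31 sites differ → p ≈ 0.451613, d = −0.75 ln(1 − 0.602151) = 0.691262 ≈ 0.6913.

d(A,B) = 0.2239, d(A,C) = 0.5445, d(B,C) = 0.6913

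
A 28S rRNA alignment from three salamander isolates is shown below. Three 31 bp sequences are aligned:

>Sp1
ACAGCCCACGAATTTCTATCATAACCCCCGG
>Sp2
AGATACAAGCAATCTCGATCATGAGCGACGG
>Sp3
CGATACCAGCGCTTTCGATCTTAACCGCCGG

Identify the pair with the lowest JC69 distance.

Sp1–Sp2: 12/31 differ, p = 0.387, d = 0.544.
Sp1–Sp3: 11/31 differ, p = 0.355, d = 0.481.
Sp2–Sp3: 9/31 differ, p = 0.290, d = 0.367.
The smallest distance is between Sp2 and Sp3.

Sp2 and Sp3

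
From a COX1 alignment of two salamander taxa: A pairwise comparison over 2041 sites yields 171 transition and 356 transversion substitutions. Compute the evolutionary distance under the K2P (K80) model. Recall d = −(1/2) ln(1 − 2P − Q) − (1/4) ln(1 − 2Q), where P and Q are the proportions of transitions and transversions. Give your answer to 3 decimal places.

P = 171/2041 ≈ 0.083782 and Q = 356/2041 ≈ 0.174424.
Under the Kimura two-parameter model, d = −½ ln(1 − 2P − Q) − ¼ ln(1 − 2Q).
1 − 2P − Q = 0.658012, giving −½ ln(0.658012) = 0.209266.
1 − 2Q = 0.651152, giving −¼ ln(0.651152) = 0.107253.
d = 0.209266 + 0.107253 = 0.316519.

0.317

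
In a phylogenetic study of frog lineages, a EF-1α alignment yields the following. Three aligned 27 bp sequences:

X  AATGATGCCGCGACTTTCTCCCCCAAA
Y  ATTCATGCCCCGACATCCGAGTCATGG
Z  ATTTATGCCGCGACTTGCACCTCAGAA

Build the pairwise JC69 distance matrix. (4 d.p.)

d(X,Y) = 0.7704, d(X,Z) = 0.3181, d(Y,Z) = 0.5107

X–Y: 13/27 sites differ → p ≈ 0.481481, d = −0.75 ln(1 − 0.641975) = 0.770364 ≈ 0.7704.
X–Z: 7/27 sites differ → p ≈ 0.259259, d = −0.75 ln(1 − 0.345679) = 0.318118 ≈ 0.3181.
Y–Z: 10/27 sites differ → p ≈ 0.37037, d = −0.75 ln(1 − 0.493827) = 0.510658 ≈ 0.5107.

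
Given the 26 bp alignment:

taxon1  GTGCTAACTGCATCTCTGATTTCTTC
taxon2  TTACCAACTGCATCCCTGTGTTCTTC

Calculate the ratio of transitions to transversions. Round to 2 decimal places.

Transitions are A↔G and C↔T; transversions are all other mismatches.
Transitions: 3. Transversions: 3.
R = 3/3 = 1.00.

1.00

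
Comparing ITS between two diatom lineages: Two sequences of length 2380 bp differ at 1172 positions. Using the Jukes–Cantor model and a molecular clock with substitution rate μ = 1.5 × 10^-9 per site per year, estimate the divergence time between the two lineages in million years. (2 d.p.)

267.20

p = 1172/2380 ≈ 0.492437.
d = −(3/4) ln(1 − 4p/3) = −0.75 ln(1 − 0.656583) = −0.75 ln(0.343417)
  = −0.75 × (-1.068810) = 0.801608 substitutions/site.
Under a molecular clock d = 2μt, so t = d/(2μ) = 0.801608 / (2 × 1.5 × 10^-9) = 267.20 million years.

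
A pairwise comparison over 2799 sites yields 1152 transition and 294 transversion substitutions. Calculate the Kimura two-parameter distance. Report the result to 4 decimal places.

P = 1152/2799 ≈ 0.411576 and Q = 294/2799 ≈ 0.105038.
Under the Kimura two-parameter model, d = −½ ln(1 − 2P − Q) − ¼ ln(1 − 2Q).
1 − 2P − Q = 0.07181, giving −½ ln(0.07181) = 1.316866.
1 − 2Q = 0.789924, giving −¼ ln(0.789924) = 0.058955.
d = 1.316866 + 0.058955 = 1.375821.

1.3758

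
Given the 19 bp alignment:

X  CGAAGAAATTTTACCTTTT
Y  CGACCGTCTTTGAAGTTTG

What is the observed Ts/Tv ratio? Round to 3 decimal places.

Transitions are A↔G and C↔T; transversions are all other mismatches.
Transitions: 1. Transversions: 8.
R = 1/8 = 0.125.

0.125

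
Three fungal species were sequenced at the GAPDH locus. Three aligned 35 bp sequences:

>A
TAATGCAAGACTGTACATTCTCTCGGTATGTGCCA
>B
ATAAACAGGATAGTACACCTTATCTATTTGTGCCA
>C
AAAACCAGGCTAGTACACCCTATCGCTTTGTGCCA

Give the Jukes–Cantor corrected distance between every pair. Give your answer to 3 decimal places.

d(A,B) = 0.572, d(A,C) = 0.458, d(B,C) = 0.195

A–B: 14/35 sites differ → p = 0.4, d = −0.75 ln(1 − 0.533333) = 0.571605 ≈ 0.572.
A–C: 12/35 sites differ → p ≈ 0.342857, d = −0.75 ln(1 − 0.457143) = 0.458182 ≈ 0.458.
B–C: 6/35 sites differ → p ≈ 0.171429, d = −0.75 ln(1 − 0.228572) = 0.194634 ≈ 0.195.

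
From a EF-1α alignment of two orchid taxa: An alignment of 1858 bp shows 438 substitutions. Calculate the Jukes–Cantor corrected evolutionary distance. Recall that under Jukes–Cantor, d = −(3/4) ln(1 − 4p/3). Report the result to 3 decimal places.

p = 438/1858 ≈ 0.235737.
d = −(3/4) ln(1 − 4p/3) = −0.75 ln(1 − 0.314316) = −0.75 ln(0.685684)
  = −0.75 × (-0.377338) = 0.283004 substitutions/site.

0.283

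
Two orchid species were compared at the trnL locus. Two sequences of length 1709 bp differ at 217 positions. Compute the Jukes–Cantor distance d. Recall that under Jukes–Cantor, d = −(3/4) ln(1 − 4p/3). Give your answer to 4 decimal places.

0.1391

p = 217/1709 ≈ 0.126975.
d = −(3/4) ln(1 − 4p/3) = −0.75 ln(1 − 0.1693) = −0.75 ln(0.8307)
  = −0.75 × (-0.185487) = 0.139115 substitutions/site.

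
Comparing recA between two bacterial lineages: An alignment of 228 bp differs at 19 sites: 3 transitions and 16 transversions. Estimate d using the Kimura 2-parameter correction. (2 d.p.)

P = 3/228 ≈ 0.013158 and Q = 16/228 ≈ 0.070175.
Under the Kimura two-parameter model, d = −½ ln(1 − 2P − Q) − ¼ ln(1 − 2Q).
1 − 2P − Q = 0.903509, giving −½ ln(0.903509) = 0.050735.
1 − 2Q = 0.85965, giving −¼ ln(0.85965) = 0.037807.
d = 0.050735 + 0.037807 = 0.088542.

0.09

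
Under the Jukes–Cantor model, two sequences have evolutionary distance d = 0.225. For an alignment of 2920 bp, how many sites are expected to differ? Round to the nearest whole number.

Invert JC69: p = (3/4)(1 − e^(−4d/3)) = 0.75 × (1 − e^(-0.3)) = 0.75 × (1 − 0.740818) = 0.194387.
Expected differing sites = pL ≈ 0.194387 × 2920 = 567.61004 ≈ 568.

568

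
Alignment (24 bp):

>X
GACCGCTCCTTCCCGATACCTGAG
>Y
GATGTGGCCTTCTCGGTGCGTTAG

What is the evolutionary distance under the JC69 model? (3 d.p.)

The sequences differ at 10 of 24 sites (3, 4, 5, 6, 7, 13, 16, 18, 20, 22), so p = 10/24 ≈ 0.416667.
d = −(3/4) ln(1 − 4p/3) = −0.75 ln(1 − 0.555556) = −0.75 ln(0.444444)
  = −0.75 × (-0.810931) = 0.608198 substitutions/site.

0.608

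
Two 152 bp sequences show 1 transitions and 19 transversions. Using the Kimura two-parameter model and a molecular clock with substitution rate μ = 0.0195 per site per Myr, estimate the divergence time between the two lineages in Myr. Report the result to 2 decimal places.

P = 1/152 ≈ 0.006579 and Q = 19/152 = 0.125.
Under the Kimura two-parameter model, d = −½ ln(1 − 2P − Q) − ¼ ln(1 − 2Q).
1 − 2P − Q = 0.861842, giving −½ ln(0.861842) = 0.074342.
1 − 2Q = 0.75, giving −¼ ln(0.75) = 0.071921.
d = 0.074342 + 0.071921 = 0.146263.
Under a molecular clock d = 2μt, so t = d/(2μ) = 0.146263 / (2 × 0.0195) = 3.75 Myr.

3.75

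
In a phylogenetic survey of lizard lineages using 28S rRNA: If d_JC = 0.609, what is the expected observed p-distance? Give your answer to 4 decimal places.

p = (3/4)(1 − e^(−4d/3)) = 0.75 × (1 − e^(-0.812)) = 0.75 × (1 − 0.443969) = 0.417023.

0.4170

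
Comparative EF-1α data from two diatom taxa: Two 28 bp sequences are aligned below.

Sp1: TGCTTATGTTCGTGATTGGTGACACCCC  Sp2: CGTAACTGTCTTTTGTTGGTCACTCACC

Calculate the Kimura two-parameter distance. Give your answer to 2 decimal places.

Of 28 sites, 5 differences are transitions and 8 are transversions, so P = 5/28 ≈ 0.178571 and Q = 8/28 ≈ 0.285714.
Under the Kimura two-parameter model, d = −½ ln(1 − 2P − Q) − ¼ ln(1 − 2Q).
1 − 2P − Q = 0.357144, giving −½ ln(0.357144) = 0.514808.
1 − 2Q = 0.428572, giving −¼ ln(0.428572) = 0.211824.
d = 0.514808 + 0.211824 = 0.726632.

0.73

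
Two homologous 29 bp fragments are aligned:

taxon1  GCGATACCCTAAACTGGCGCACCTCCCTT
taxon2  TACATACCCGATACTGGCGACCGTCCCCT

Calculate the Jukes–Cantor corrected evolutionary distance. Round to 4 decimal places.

The sequences differ at 9 of 29 sites (1, 2, 3, 10, 12, 20, 21, 23, 28), so p = 9/29 ≈ 0.310345.
d = −(3/4) ln(1 − 4p/3) = −0.75 ln(1 − 0.413793) = −0.75 ln(0.586207)
  = −0.75 × (-0.534082) = 0.400562 substitutions/site.

0.4006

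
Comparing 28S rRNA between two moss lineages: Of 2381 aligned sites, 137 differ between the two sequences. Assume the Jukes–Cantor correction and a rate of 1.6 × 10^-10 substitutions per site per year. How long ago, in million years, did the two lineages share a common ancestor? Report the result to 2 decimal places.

p = 137/2381 ≈ 0.057539.
d = −(3/4) ln(1 − 4p/3) = −0.75 ln(1 − 0.076719) = −0.75 ln(0.923281)
  = −0.75 × (-0.079822) = 0.059867 substitutions/site.
Under a molecular clock d = 2μt, so t = d/(2μ) = 0.059867 / (2 × 1.6 × 10^-10) = 187.08 million years.

187.08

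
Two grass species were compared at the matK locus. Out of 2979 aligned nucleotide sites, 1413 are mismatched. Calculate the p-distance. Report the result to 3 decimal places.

0.474

p = 1413/2979 = 0.474320… ≈ 0.474 (to 3 d.p.).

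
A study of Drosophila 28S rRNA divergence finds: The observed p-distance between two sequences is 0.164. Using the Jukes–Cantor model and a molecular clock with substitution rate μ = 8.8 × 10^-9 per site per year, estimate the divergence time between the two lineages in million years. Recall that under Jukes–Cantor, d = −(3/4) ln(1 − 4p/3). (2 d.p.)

10.52

d = −(3/4) ln(1 − 4p/3) = −0.75 ln(1 − 0.218667) = −0.75 ln(0.781333)
  = −0.75 × (-0.246754) = 0.185066 substitutions/site.
Under a molecular clock d = 2μt, so t = d/(2μ) = 0.185066 / (2 × 8.8 × 10^-9) = 10.52 million years.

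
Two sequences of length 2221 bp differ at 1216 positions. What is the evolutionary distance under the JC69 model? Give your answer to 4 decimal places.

0.9820

p = 1216/2221 ≈ 0.547501.
d = −(3/4) ln(1 − 4p/3) = −0.75 ln(1 − 0.730001) = −0.75 ln(0.269999)
  = −0.75 × (-1.309337) = 0.982003 substitutions/site.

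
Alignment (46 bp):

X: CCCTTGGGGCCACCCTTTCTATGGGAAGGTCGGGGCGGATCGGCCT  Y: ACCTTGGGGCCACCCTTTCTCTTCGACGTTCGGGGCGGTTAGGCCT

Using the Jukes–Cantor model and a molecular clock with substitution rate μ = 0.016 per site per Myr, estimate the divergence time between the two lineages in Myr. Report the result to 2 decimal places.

The sequences differ at 8 of 46 sites (1, 21, 23, 24, 27, 29, 39, 41), so p = 8/46 ≈ 0.173913.
d = −(3/4) ln(1 − 4p/3) = −0.75 ln(1 − 0.231884) = −0.75 ln(0.768116)
  = −0.75 × (-0.263815) = 0.197861 substitutions/site.
Under a molecular clock d = 2μt, so t = d/(2μ) = 0.197861 / (2 × 0.016) = 6.18 Myr.

6.18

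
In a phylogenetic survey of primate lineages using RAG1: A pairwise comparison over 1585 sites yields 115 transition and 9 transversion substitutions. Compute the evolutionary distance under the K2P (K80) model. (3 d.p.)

0.085

P = 115/1585 ≈ 0.072555 and Q = 9/1585 ≈ 0.005678.
Under the Kimura two-parameter model, d = −½ ln(1 − 2P − Q) − ¼ ln(1 − 2Q).
1 − 2P − Q = 0.849212, giving −½ ln(0.849212) = 0.081723.
1 − 2Q = 0.988644, giving −¼ ln(0.988644) = 0.002855.
d = 0.081723 + 0.002855 = 0.084578.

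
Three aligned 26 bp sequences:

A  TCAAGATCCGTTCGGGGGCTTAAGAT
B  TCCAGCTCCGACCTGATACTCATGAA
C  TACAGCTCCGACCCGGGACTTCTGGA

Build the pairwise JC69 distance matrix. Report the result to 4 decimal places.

d(A,B) = 0.6228, d(A,C) = 0.6228, d(B,C) = 0.3335

A–B: 11/26 sites differ → p ≈ 0.423077, d = −0.75 ln(1 − 0.564103) = 0.622762 ≈ 0.6228.
A–C: 11/26 sites differ → p ≈ 0.423077, d = −0.75 ln(1 − 0.564103) = 0.622762 ≈ 0.6228.
B–C: 7/26 sites differ → p ≈ 0.269231, d = −0.75 ln(1 − 0.358975) = 0.333515 ≈ 0.3335.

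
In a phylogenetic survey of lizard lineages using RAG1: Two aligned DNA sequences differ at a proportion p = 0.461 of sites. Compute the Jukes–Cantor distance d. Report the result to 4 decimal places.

0.7152

d = −(3/4) ln(1 − 4p/3) = −0.75 ln(1 − 0.614667) = −0.75 ln(0.385333)
  = −0.75 × (-0.953647) = 0.715235 substitutions/site.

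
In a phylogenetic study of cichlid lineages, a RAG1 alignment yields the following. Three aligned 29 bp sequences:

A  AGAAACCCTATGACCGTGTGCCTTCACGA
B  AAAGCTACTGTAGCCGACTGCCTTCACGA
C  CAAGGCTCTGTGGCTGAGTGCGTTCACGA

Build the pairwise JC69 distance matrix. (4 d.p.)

A–B: 10/29 sites differ → p ≈ 0.344828, d = −0.75 ln(1 − 0.459771) = 0.461822 ≈ 0.4618.
A–C: 10/29 sites differ → p ≈ 0.344828, d = −0.75 ln(1 − 0.459771) = 0.461822 ≈ 0.4618.
B–C: 8/29 sites differ → p ≈ 0.275862, d = −0.75 ln(1 − 0.367816) = 0.343931 ≈ 0.3439.

d(A,B) = 0.4618, d(A,C) = 0.4618, d(B,C) = 0.3439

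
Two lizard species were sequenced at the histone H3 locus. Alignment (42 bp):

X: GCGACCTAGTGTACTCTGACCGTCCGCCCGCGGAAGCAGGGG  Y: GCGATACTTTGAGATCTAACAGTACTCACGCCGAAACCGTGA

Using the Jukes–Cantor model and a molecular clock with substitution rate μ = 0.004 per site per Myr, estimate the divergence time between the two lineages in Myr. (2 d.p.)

The sequences differ at 18 of 42 sites, so p = 18/42 ≈ 0.428571.
d = −(3/4) ln(1 − 4p/3) = −0.75 ln(1 − 0.571428) = −0.75 ln(0.428572)
  = −0.75 × (-0.847297) = 0.635473 substitutions/site.
Under a molecular clock d = 2μt, so t = d/(2μ) = 0.635473 / (2 × 0.004) = 79.43 Myr.

79.43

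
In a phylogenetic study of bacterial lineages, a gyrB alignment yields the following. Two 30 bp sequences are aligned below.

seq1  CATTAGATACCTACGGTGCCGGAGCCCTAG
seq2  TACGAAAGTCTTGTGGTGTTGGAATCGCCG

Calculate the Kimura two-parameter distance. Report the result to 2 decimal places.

1.25

Of 30 sites, 11 differences are transitions and 5 are transversions, so P = 11/30 ≈ 0.366667 and Q = 5/30 ≈ 0.166667.
Under the Kimura two-parameter model, d = −½ ln(1 − 2P − Q) − ¼ ln(1 − 2Q).
1 − 2P − Q = 0.099999, giving −½ ln(0.099999) = 1.151298.
1 − 2Q = 0.666666, giving −¼ ln(0.666666) = 0.101367.
d = 1.151298 + 0.101367 = 1.252665.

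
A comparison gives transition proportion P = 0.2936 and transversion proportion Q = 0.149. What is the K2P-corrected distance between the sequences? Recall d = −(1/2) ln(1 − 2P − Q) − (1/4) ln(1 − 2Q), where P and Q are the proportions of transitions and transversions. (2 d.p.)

0.75

Under the Kimura two-parameter model, d = −½ ln(1 − 2P − Q) − ¼ ln(1 − 2Q).
1 − 2P − Q = 0.2638, giving −½ ln(0.2638) = 0.666282.
1 − 2Q = 0.702, giving −¼ ln(0.702) = 0.088455.
d = 0.666282 + 0.088455 = 0.754737.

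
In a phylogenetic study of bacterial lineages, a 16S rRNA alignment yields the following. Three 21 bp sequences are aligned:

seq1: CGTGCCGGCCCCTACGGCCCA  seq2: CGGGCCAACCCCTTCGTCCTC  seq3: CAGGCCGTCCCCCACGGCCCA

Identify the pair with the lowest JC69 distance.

seq1 and seq3

seq1–seq2: 7/21 differ, p = 0.333, d = 0.441.
seq1–seq3: 4/21 differ, p = 0.190, d = 0.220.
seq2–seq3: 8/21 differ, p = 0.381, d = 0.532.
The smallest distance is between seq1 and seq3.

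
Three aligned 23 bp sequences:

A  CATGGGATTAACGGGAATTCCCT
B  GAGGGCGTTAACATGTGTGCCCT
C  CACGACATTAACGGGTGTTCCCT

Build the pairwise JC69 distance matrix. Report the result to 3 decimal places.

A–B: 9/23 sites differ → p ≈ 0.391304, d = −0.75 ln(1 − 0.521739) = 0.553199 ≈ 0.553.
A–C: 5/23 sites differ → p ≈ 0.217391, d = −0.75 ln(1 − 0.289855) = 0.256715 ≈ 0.257.
B–C: 7/23 sites differ → p ≈ 0.304348, d = −0.75 ln(1 − 0.405797) = 0.390401 ≈ 0.390.

d(A,B) = 0.553, d(A,C) = 0.257, d(B,C) = 0.390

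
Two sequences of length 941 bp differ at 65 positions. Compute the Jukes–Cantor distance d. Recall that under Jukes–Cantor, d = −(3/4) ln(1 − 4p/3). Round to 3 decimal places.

p = 65/941 ≈ 0.069075.
d = −(3/4) ln(1 − 4p/3) = −0.75 ln(1 − 0.0921) = −0.75 ln(0.9079)
  = −0.75 × (-0.096621) = 0.072466 substitutions/site.

0.072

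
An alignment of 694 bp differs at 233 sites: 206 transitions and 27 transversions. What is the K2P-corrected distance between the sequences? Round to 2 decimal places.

P = 206/694 ≈ 0.29683 and Q = 27/694 ≈ 0.038905.
Under the Kimura two-parameter model, d = −½ ln(1 − 2P − Q) − ¼ ln(1 − 2Q).
1 − 2P − Q = 0.367435, giving −½ ln(0.367435) = 0.500604.
1 − 2Q = 0.92219, giving −¼ ln(0.92219) = 0.020251.
d = 0.500604 + 0.020251 = 0.520855.

0.52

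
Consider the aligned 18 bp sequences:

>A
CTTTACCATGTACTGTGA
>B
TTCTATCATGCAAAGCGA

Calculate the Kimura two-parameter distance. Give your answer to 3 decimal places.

0.612

Of 18 sites, 5 differences are transitions and 2 are transversions, so P = 5/18 ≈ 0.277778 and Q = 2/18 ≈ 0.111111.
Under the Kimura two-parameter model, d = −½ ln(1 − 2P − Q) − ¼ ln(1 − 2Q).
1 − 2P − Q = 0.333333, giving −½ ln(0.333333) = 0.549307.
1 − 2Q = 0.777778, giving −¼ ln(0.777778) = 0.062829.
d = 0.549307 + 0.062829 = 0.612136.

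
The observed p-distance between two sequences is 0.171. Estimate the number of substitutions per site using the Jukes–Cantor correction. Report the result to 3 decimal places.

0.194

d = −(3/4) ln(1 − 4p/3) = −0.75 ln(1 − 0.228) = −0.75 ln(0.772)
  = −0.75 × (-0.258771) = 0.194078 substitutions/site.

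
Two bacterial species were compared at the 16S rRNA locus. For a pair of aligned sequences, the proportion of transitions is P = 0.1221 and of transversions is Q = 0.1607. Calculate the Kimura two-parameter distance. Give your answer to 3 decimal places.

Under the Kimura two-parameter model, d = −½ ln(1 − 2P − Q) − ¼ ln(1 − 2Q).
1 − 2P − Q = 0.5951, giving −½ ln(0.5951) = 0.259513.
1 − 2Q = 0.6786, giving −¼ ln(0.6786) = 0.096931.
d = 0.259513 + 0.096931 = 0.356444.

0.356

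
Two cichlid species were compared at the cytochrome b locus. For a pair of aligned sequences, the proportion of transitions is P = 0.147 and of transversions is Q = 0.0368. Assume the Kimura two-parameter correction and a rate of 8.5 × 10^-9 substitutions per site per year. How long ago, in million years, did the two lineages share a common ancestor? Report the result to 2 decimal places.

Under the Kimura two-parameter model, d = −½ ln(1 − 2P − Q) − ¼ ln(1 − 2Q).
1 − 2P − Q = 0.6692, giving −½ ln(0.6692) = 0.200836.
1 − 2Q = 0.9264, giving −¼ ln(0.9264) = 0.019112.
d = 0.200836 + 0.019112 = 0.219948.
Under a molecular clock d = 2μt, so t = d/(2μ) = 0.219948 / (2 × 8.5 × 10^-9) = 12.94 million years.

12.94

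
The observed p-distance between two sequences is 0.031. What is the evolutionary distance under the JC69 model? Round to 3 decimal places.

d = −(3/4) ln(1 − 4p/3) = −0.75 ln(1 − 0.041333) = −0.75 ln(0.958667)
  = −0.75 × (-0.042212) = 0.031659 substitutions/site.

0.032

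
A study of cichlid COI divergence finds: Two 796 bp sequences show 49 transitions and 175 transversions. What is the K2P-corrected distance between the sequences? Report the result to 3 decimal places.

0.355

P = 49/796 ≈ 0.061558 and Q = 175/796 ≈ 0.219849.
Under the Kimura two-parameter model, d = −½ ln(1 − 2P − Q) − ¼ ln(1 − 2Q).
1 − 2P − Q = 0.657035, giving −½ ln(0.657035) = 0.210009.
1 − 2Q = 0.560302, giving −¼ ln(0.560302) = 0.144820.
d = 0.210009 + 0.144820 = 0.354829.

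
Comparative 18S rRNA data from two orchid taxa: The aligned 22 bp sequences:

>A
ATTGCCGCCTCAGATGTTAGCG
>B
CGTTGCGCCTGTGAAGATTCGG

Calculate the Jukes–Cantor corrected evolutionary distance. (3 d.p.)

The sequences differ at 11 of 22 sites, so p = 11/22 = 0.5.
d = −(3/4) ln(1 − 4p/3) = −0.75 ln(1 − 0.666667) = −0.75 ln(0.333333)
  = −0.75 × (-1.098613) = 0.823960 substitutions/site.

0.824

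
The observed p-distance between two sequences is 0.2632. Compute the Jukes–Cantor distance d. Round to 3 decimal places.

d = −(3/4) ln(1 − 4p/3) = −0.75 ln(1 − 0.350933) = −0.75 ln(0.649067)
  = −0.75 × (-0.432219) = 0.324164 substitutions/site.

0.324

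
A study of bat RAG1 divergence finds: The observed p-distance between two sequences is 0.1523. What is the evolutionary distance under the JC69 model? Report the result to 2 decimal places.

0.17

d = −(3/4) ln(1 − 4p/3) = −0.75 ln(1 − 0.203067) = −0.75 ln(0.796933)
  = −0.75 × (-0.226985) = 0.170239 substitutions/site.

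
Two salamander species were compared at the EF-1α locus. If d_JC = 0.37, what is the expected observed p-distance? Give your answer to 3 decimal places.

0.292

p = (3/4)(1 − e^(−4d/3)) = 0.75 × (1 − e^(-0.493333)) = 0.75 × (1 − 0.610588) = 0.292059.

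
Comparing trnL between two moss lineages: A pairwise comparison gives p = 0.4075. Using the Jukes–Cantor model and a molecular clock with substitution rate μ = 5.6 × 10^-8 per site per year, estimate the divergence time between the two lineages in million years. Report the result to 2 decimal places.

5.25

d = −(3/4) ln(1 − 4p/3) = −0.75 ln(1 − 0.543333) = −0.75 ln(0.456667)
  = −0.75 × (-0.783801) = 0.587851 substitutions/site.
Under a molecular clock d = 2μt, so t = d/(2μ) = 0.587851 / (2 × 5.6 × 10^-8) = 5.25 million years.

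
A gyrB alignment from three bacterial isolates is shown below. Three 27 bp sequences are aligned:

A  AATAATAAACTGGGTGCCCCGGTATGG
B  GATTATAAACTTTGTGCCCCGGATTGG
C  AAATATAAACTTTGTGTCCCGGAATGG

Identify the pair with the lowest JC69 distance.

A–B: 6/27 differ, p = 0.222, d = 0.264.
A–C: 6/27 differ, p = 0.222, d = 0.264.
B–C: 4/27 differ, p = 0.148, d = 0.165.
The smallest distance is between B and C.

B and C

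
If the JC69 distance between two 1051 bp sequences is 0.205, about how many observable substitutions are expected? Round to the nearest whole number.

Invert JC69: p = (3/4)(1 − e^(−4d/3)) = 0.75 × (1 − e^(-0.273333)) = 0.75 × (1 − 0.760839) = 0.179371.
Expected differing sites = pL ≈ 0.179371 × 1051 = 188.518921 ≈ 189.

189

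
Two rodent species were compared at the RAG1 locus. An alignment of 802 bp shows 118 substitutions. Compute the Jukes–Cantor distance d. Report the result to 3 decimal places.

0.164

p = 118/802 ≈ 0.147132.
d = −(3/4) ln(1 − 4p/3) = −0.75 ln(1 − 0.196176) = −0.75 ln(0.803824)
  = −0.75 × (-0.218375) = 0.163781 substitutions/site.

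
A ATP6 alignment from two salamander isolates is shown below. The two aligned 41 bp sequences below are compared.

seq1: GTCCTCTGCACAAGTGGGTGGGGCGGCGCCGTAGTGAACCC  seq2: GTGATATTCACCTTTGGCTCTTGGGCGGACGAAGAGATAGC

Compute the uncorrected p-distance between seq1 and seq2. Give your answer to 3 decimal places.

0.488

The sequences differ at 20 of 41 positions.
p = 20/41 = 0.487804… ≈ 0.488 (to 3 d.p.).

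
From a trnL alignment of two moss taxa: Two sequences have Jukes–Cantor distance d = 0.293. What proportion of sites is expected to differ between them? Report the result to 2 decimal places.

0.24

p = (3/4)(1 − e^(−4d/3)) = 0.75 × (1 − e^(-0.390667)) = 0.75 × (1 − 0.676605) = 0.242546.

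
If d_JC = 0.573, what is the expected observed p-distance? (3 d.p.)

0.401

p = (3/4)(1 − e^(−4d/3)) = 0.75 × (1 − e^(-0.764)) = 0.75 × (1 − 0.465799) = 0.400651.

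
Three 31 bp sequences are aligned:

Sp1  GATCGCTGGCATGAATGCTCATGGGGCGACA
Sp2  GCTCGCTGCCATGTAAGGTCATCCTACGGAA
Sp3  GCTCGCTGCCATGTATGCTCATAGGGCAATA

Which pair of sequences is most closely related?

Sp1 and Sp3

Sp1–Sp2: 11/31 differ, p = 0.355, d = 0.481.
Sp1–Sp3: 6/31 differ, p = 0.194, d = 0.224.
Sp2–Sp3: 9/31 differ, p = 0.290, d = 0.367.
The smallest distance is between Sp1 and Sp3.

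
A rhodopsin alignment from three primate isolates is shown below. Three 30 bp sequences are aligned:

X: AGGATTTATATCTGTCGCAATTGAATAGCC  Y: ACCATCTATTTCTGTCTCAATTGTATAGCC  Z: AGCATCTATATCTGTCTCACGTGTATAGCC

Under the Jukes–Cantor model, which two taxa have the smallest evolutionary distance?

Y and Z

X–Y: 6/30 differ, p = 0.200, d = 0.233.
X–Z: 6/30 differ, p = 0.200, d = 0.233.
Y–Z: 4/30 differ, p = 0.133, d = 0.147.
The smallest distance is between Y and Z.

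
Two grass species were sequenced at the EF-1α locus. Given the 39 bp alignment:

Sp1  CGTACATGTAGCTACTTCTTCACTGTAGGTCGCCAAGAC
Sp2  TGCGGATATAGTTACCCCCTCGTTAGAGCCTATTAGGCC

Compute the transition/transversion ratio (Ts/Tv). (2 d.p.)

Transitions are A↔G and C↔T; transversions are all other mismatches.
Transitions: 17. Transversions: 4.
R = 17/4 = 4.25.

4.25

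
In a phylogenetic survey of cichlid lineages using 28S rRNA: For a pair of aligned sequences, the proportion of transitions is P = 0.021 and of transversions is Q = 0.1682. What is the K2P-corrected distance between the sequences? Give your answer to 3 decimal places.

0.221

Under the Kimura two-parameter model, d = −½ ln(1 − 2P − Q) − ¼ ln(1 − 2Q).
1 − 2P − Q = 0.7898, giving −½ ln(0.7898) = 0.117988.
1 − 2Q = 0.6636, giving −¼ ln(0.6636) = 0.102519.
d = 0.117988 + 0.102519 = 0.220507.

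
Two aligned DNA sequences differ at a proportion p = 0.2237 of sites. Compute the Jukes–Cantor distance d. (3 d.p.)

d = −(3/4) ln(1 − 4p/3) = −0.75 ln(1 − 0.298267) = −0.75 ln(0.701733)
  = −0.75 × (-0.354202) = 0.265652 substitutions/site.

0.266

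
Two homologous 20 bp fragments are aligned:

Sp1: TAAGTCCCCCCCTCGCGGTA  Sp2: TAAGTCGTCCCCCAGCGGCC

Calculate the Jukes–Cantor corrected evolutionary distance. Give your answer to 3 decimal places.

0.383

The sequences differ at 6 of 20 sites (7, 8, 13, 14, 19, 20), so p = 6/20 = 0.3.
d = −(3/4) ln(1 − 4p/3) = −0.75 ln(1 − 0.4) = −0.75 ln(0.6)
  = −0.75 × (-0.510826) = 0.383120 substitutions/site.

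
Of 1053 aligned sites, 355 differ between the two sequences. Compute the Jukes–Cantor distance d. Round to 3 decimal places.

p = 355/1053 ≈ 0.337132.
d = −(3/4) ln(1 − 4p/3) = −0.75 ln(1 − 0.449509) = −0.75 ln(0.550491)
  = −0.75 × (-0.596945) = 0.447709 substitutions/site.

0.448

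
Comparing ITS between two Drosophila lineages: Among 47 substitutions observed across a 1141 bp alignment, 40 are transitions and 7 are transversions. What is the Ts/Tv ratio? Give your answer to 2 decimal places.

R = 40/7 = 5.714285… ≈ 5.71 (to 2 d.p.).

5.71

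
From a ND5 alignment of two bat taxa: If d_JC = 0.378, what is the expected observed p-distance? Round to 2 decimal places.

0.30

p = (3/4)(1 − e^(−4d/3)) = 0.75 × (1 − e^(-0.504)) = 0.75 × (1 − 0.604109) = 0.296918.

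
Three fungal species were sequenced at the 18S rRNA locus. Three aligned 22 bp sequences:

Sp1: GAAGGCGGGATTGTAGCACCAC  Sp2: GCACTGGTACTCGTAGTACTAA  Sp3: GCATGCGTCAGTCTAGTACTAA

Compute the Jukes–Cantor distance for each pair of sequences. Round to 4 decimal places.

Sp1–Sp2: 11/22 sites differ → p = 0.5, d = −0.75 ln(1 − 0.666667) = 0.823960 ≈ 0.8240.
Sp1–Sp3: 9/22 sites differ → p ≈ 0.409091, d = −0.75 ln(1 − 0.545455) = 0.591344 ≈ 0.5913.
Sp2–Sp3: 8/22 sites differ → p ≈ 0.363636, d = −0.75 ln(1 − 0.484848) = 0.497470 ≈ 0.4975.

d(Sp1,Sp2) = 0.8240, d(Sp1,Sp3) = 0.5913, d(Sp2,Sp3) = 0.4975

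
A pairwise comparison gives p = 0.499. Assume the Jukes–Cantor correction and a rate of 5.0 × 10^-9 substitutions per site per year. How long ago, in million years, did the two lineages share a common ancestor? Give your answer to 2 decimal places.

82.10

d = −(3/4) ln(1 − 4p/3) = −0.75 ln(1 − 0.665333) = −0.75 ln(0.334667)
  = −0.75 × (-1.094619) = 0.820964 substitutions/site.
Under a molecular clock d = 2μt, so t = d/(2μ) = 0.820964 / (2 × 5.0 × 10^-9) = 82.10 million years.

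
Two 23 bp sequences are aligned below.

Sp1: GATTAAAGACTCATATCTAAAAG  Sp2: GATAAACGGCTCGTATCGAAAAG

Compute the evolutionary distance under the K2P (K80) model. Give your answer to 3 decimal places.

Of 23 sites, 2 differences are transitions and 3 are transversions, so P = 2/23 ≈ 0.086957 and Q = 3/23 ≈ 0.130435.
Under the Kimura two-parameter model, d = −½ ln(1 − 2P − Q) − ¼ ln(1 − 2Q).
1 − 2P − Q = 0.695651, giving −½ ln(0.695651) = 0.181454.
1 − 2Q = 0.73913, giving −¼ ln(0.73913) = 0.075570.
d = 0.181454 + 0.075570 = 0.257024.

0.257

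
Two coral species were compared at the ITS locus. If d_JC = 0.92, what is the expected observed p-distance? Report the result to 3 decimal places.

p = (3/4)(1 − e^(−4d/3)) = 0.75 × (1 − e^(-1.226667)) = 0.75 × (1 − 0.293268) = 0.530049.

0.530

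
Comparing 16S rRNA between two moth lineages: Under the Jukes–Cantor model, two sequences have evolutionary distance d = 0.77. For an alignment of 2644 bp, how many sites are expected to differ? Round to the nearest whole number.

1273

Invert JC69: p = (3/4)(1 − e^(−4d/3)) = 0.75 × (1 − e^(-1.026667)) = 0.75 × (1 − 0.358199) = 0.481351.
Expected differing sites = pL ≈ 0.481351 × 2644 = 1272.692044 ≈ 1273.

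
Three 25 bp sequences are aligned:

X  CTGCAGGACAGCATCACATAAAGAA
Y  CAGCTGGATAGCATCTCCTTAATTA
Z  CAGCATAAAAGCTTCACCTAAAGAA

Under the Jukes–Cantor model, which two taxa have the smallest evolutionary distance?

X and Z

X–Y: 8/25 differ, p = 0.320, d = 0.417.
X–Z: 6/25 differ, p = 0.240, d = 0.289.
Y–Z: 9/25 differ, p = 0.360, d = 0.490.
The smallest distance is between X and Z.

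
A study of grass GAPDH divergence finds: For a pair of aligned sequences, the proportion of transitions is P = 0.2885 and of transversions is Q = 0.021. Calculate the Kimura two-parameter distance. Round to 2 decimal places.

Under the Kimura two-parameter model, d = −½ ln(1 − 2P − Q) − ¼ ln(1 − 2Q).
1 − 2P − Q = 0.402, giving −½ ln(0.402) = 0.455652.
1 − 2Q = 0.958, giving −¼ ln(0.958) = 0.010727.
d = 0.455652 + 0.010727 = 0.466379.

0.47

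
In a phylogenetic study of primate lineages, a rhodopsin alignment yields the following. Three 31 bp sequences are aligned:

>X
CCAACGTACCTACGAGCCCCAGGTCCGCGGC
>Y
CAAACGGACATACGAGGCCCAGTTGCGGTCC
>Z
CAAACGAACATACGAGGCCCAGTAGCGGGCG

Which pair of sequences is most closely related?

Y and Z

X–Y: 9/31 differ, p = 0.290, d = 0.367.
X–Z: 10/31 differ, p = 0.323, d = 0.422.
Y–Z: 4/31 differ, p = 0.129, d = 0.142.
The smallest distance is between Y and Z.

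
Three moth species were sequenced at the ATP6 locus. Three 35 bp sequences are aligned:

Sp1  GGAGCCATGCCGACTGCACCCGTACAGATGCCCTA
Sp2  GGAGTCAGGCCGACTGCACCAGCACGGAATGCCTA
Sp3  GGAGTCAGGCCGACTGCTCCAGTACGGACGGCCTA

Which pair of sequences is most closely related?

Sp2 and Sp3

Sp1–Sp2: 8/35 differ, p = 0.229, d = 0.273.
Sp1–Sp3: 7/35 differ, p = 0.200, d = 0.233.
Sp2–Sp3: 4/35 differ, p = 0.114, d = 0.124.
The smallest distance is between Sp2 and Sp3.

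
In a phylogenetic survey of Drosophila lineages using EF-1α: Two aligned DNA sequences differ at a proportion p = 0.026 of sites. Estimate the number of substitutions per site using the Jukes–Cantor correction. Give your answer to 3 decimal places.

d = −(3/4) ln(1 − 4p/3) = −0.75 ln(1 − 0.034667) = −0.75 ln(0.965333)
  = −0.75 × (-0.035282) = 0.026462 substitutions/site.

0.026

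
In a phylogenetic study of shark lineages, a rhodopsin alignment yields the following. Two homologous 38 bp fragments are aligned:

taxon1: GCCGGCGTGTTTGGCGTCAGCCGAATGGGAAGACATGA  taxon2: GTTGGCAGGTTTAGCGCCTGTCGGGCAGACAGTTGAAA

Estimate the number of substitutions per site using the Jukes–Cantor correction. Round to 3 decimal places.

0.824

The sequences differ at 19 of 38 sites, so p = 19/38 = 0.5.
d = −(3/4) ln(1 − 4p/3) = −0.75 ln(1 − 0.666667) = −0.75 ln(0.333333)
  = −0.75 × (-1.098613) = 0.823960 substitutions/site.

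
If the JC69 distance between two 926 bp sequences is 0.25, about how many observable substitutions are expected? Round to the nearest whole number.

197

Invert JC69: p = (3/4)(1 − e^(−4d/3)) = 0.75 × (1 − e^(-0.333333)) = 0.75 × (1 − 0.716532) = 0.212601.
Expected differing sites = pL ≈ 0.212601 × 926 = 196.868526 ≈ 197.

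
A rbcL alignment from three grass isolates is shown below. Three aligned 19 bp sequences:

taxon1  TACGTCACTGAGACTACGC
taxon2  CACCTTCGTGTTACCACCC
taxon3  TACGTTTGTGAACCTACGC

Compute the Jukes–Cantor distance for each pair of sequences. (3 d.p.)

taxon1–taxon2: 9/19 sites differ → p ≈ 0.473684, d = −0.75 ln(1 − 0.631579) = 0.748897 ≈ 0.749.
taxon1–taxon3: 5/19 sites differ → p ≈ 0.263158, d = −0.75 ln(1 − 0.350877) = 0.324100 ≈ 0.324.
taxon2–taxon3: 8/19 sites differ → p ≈ 0.421053, d = −0.75 ln(1 − 0.561404) = 0.618132 ≈ 0.618.

d(taxon1,taxon2) = 0.749, d(taxon1,taxon3) = 0.324, d(taxon2,taxon3) = 0.618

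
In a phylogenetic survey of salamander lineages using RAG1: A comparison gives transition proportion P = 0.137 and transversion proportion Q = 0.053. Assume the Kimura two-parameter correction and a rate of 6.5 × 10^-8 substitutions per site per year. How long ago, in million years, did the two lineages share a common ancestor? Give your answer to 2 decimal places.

Under the Kimura two-parameter model, d = −½ ln(1 − 2P − Q) − ¼ ln(1 − 2Q).
1 − 2P − Q = 0.673, giving −½ ln(0.673) = 0.198005.
1 − 2Q = 0.894, giving −¼ ln(0.894) = 0.028012.
d = 0.198005 + 0.028012 = 0.226017.
Under a molecular clock d = 2μt, so t = d/(2μ) = 0.226017 / (2 × 6.5 × 10^-8) = 1.74 million years.

1.74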